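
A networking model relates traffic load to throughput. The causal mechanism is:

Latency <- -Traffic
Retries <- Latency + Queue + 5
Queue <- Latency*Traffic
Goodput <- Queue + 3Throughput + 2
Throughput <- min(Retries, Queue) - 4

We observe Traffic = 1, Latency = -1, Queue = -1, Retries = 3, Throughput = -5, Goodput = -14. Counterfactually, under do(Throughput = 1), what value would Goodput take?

4

The intervention breaks the incoming arrows to Throughput: Throughput <- min(Retries, Queue) - 4 no longer applies, and Throughput = 1.
Latency = -Traffic  [with Traffic=1]  = -1
Queue = Latency*Traffic  [with Latency=-1, Traffic=1]  = -1
Goodput = Queue + 3Throughput + 2  [with Queue=-1, Throughput=1]  = 4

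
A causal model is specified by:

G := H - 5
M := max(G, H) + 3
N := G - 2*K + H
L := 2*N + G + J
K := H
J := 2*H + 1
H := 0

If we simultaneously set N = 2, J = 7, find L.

The joint intervention fixes N = 2, J = 7, removing each variable's own equation.
G = H - 5  [with H=0]  = -5
L = 2*N + G + J  [with N=2, G=-5, J=7]  = 6

6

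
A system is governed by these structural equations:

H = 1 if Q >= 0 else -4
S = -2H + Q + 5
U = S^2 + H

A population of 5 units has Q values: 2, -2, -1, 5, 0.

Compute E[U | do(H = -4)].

do(H=-4) breaks H's dependence on Q. With H=-4 fixed, U across the units is 221, 117, 140, 320, 165, mean 192.6.

192.6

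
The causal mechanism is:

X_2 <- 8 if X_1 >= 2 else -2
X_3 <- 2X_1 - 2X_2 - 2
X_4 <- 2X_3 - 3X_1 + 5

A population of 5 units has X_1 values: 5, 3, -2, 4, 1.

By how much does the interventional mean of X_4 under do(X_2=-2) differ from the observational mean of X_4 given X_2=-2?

The intervention sets X_2=-2 in all 5 units regardless of X_1. Recomputing X_4 per unit gives 14, 12, 7, 13, 10; average 11.2.
E[X_4|X_2=-2] averages over only the 2 units with X_2=-2 (X_1 = -2, 1): X_4 = 7, 10, mean 8.5.
Difference = 11.2 − 8.5 = 2.7.

2.7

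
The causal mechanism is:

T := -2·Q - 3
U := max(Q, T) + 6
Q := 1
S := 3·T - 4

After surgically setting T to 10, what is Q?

Under do(T=10), the mechanism T := -2·Q - 3 is discarded; T is fixed at 10.
Q is not downstream of the intervention, so its value is determined by the original equations.

1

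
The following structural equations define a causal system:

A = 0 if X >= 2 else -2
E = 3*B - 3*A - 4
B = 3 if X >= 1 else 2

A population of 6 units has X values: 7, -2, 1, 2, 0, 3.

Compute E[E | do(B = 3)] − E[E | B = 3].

1.5

The intervention sets B=3 in all 6 units regardless of X. Recomputing E per unit gives 5, 11, 11, 5, 11, 5; average 8.
E[E|B=3] averages over only the 4 units with B=3 (X = 7, 1, 2, 3): E = 5, 11, 5, 5, mean 6.5.
Difference = 8 − 6.5 = 1.5.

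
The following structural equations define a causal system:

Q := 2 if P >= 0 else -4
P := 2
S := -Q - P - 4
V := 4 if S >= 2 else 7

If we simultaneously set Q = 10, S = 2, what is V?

Setting Q = 10, S = 2 by intervention discards those variables' equations.
V = 4 if S >= 2 else 7  [with S=2]  = 4

4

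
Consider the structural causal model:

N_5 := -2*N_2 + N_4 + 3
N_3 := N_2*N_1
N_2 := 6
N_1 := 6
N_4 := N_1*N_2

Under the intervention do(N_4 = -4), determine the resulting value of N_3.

Under do(N_4=-4), the mechanism N_4 := N_1*N_2 is discarded; N_4 is fixed at -4.
Since N_3 is not a descendant of the intervened variable, it is unaffected.
N_3 = N_2*N_1  [with N_2=6, N_1=6]  = 36

36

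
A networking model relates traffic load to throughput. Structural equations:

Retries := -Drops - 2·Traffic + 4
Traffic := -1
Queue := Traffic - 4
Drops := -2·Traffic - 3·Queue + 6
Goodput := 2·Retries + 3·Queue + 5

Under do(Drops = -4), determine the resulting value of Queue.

-5

Under do(Drops=-4), the mechanism Drops := -2·Traffic - 3·Queue + 6 is discarded; Drops is fixed at -4.
Since Queue is not a descendant of the intervened variable, it is unaffected.
Queue = Traffic - 4  [with Traffic=-1]  = -5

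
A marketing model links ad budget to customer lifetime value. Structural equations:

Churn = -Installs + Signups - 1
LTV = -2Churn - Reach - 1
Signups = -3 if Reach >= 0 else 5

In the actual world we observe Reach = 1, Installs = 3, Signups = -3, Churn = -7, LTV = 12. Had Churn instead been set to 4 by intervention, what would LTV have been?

Intervening sets Churn = 4 and removes its equation (Churn = -Installs + Signups - 1).
LTV = -2Churn - Reach - 1  [with Churn=4, Reach=1]  = -10

-10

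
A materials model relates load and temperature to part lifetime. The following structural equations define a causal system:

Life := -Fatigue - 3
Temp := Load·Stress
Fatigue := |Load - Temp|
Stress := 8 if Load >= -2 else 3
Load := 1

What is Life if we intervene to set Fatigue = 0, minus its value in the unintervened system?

Intervening sets Fatigue = 0 and removes its equation (Fatigue := |Load - Temp|).
Life = -Fatigue - 3  [with Fatigue=0]  = -3
Without intervention: Stress = 8 if Load >= -2 else 3  [with Load=1]  = 8; Temp = Load·Stress  [with Load=1, Stress=8]  = 8; Fatigue = |Load - Temp|  [with Load=1, Temp=8]  = 7; Life = -Fatigue - 3  [with Fatigue=7]  = -10.
Change = -3 − (-10) = 7.

7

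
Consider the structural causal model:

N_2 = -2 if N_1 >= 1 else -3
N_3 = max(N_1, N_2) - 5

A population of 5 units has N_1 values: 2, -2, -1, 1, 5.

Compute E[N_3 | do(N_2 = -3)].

Under do(N_2=-3), N_2's equation is replaced by N_2=-3 for every unit. Per-unit N_3: -3, -7, -6, -4, 0. Mean = -4.

-4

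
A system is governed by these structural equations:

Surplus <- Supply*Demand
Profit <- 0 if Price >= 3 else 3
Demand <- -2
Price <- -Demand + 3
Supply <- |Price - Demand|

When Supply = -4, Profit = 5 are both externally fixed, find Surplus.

Setting Supply = -4, Profit = 5 by intervention discards those variables' equations.
Surplus = Supply*Demand  [with Supply=-4, Demand=-2]  = 8

8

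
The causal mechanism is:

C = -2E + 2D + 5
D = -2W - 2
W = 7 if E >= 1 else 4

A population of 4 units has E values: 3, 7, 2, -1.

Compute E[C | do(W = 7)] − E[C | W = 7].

2.5

Under do(W=7), W's equation is replaced by W=7 for every unit. Per-unit C: -33, -41, -31, -25. Mean = -32.5.
E[C|W=7] averages over only the 3 units with W=7 (E = 3, 7, 2): C = -33, -41, -31, mean -35.
Difference = -32.5 − (-35) = 2.5.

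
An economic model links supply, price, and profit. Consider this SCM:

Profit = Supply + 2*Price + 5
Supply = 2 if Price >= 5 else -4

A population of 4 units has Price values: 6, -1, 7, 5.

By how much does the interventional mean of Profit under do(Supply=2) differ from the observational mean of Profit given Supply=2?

Under do(Supply=2), Supply's equation is replaced by Supply=2 for every unit. Per-unit Profit: 19, 5, 21, 17. Mean = 15.5.
Observing Supply=2 restricts to units where Supply's equation naturally yields 2: Price ∈ {6, 7, 5}. In that subpopulation Profit = 19, 21, 17, mean 19.
Difference = 15.5 − 19 = -3.5.

-3.5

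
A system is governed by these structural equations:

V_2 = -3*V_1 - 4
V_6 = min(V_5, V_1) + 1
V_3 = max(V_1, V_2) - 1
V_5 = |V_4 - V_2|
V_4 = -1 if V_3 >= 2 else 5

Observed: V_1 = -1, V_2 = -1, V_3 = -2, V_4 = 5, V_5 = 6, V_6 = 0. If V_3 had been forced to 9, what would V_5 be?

do(V_3=9) replaces the equation V_3 = max(V_1, V_2) - 1 with the constant V_3 = 9.
V_2 = -3*V_1 - 4  [with V_1=-1]  = -1
V_4 = -1 if V_3 >= 2 else 5  [with V_3=9]  = -1
V_5 = |V_4 - V_2|  [with V_4=-1, V_2=-1]  = 0

0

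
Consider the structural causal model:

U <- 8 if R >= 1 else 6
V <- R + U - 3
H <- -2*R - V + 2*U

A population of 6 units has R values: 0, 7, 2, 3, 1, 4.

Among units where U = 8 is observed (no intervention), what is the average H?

0.8

E[H|U=8] averages over only the 5 units with U=8 (R = 7, 2, 3, 1, 4): H = -10, 5, 2, 8, -1, mean 0.8.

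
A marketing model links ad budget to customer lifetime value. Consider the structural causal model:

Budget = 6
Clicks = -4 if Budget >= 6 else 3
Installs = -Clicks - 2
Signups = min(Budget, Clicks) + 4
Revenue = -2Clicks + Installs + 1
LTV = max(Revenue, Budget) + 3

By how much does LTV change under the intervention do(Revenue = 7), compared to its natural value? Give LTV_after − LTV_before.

-4

The intervention breaks the incoming arrows to Revenue: Revenue = -2Clicks + Installs + 1 no longer applies, and Revenue = 7.
LTV = max(Revenue, Budget) + 3  [with Revenue=7, Budget=6]  = 10
Without intervention: Clicks = -4 if Budget >= 6 else 3  [with Budget=6]  = -4; Installs = -Clicks - 2  [with Clicks=-4]  = 2; Revenue = -2Clicks + Installs + 1  [with Clicks=-4, Installs=2]  = 11; LTV = max(Revenue, Budget) + 3  [with Revenue=11, Budget=6]  = 14.
Change = 10 − 14 = -4.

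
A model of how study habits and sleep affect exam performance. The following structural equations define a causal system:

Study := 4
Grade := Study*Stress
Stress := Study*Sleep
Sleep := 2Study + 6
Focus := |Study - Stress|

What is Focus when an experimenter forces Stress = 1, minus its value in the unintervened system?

The intervention breaks the incoming arrows to Stress: Stress := Study*Sleep no longer applies, and Stress = 1.
Focus = |Study - Stress|  [with Study=4, Stress=1]  = 3
Without intervention: Sleep = 2Study + 6  [with Study=4]  = 14; Stress = Study*Sleep  [with Study=4, Sleep=14]  = 56; Focus = |Study - Stress|  [with Study=4, Stress=56]  = 52.
Change = 3 − 52 = -49.

-49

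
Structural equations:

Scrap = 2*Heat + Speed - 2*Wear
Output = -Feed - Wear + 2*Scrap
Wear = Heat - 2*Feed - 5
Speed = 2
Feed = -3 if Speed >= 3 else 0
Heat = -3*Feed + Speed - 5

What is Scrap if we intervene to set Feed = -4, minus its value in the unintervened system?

do(Feed=-4) replaces the equation Feed = -3 if Speed >= 3 else 0 with the constant Feed = -4.
Heat = -3*Feed + Speed - 5  [with Feed=-4, Speed=2]  = 9
Wear = Heat - 2*Feed - 5  [with Heat=9, Feed=-4]  = 12
Scrap = 2*Heat + Speed - 2*Wear  [with Heat=9, Speed=2, Wear=12]  = -4
Without intervention: Feed = -3 if Speed >= 3 else 0  [with Speed=2]  = 0; Heat = -3*Feed + Speed - 5  [with Feed=0, Speed=2]  = -3; Wear = Heat - 2*Feed - 5  [with Heat=-3, Feed=0]  = -8; Scrap = 2*Heat + Speed - 2*Wear  [with Heat=-3, Speed=2, Wear=-8]  = 12.
Change = -4 − 12 = -16.

-16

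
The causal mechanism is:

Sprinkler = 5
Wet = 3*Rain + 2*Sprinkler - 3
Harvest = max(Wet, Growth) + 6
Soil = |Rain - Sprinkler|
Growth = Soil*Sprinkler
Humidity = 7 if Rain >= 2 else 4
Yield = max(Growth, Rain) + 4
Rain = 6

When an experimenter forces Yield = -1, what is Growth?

The intervention breaks the incoming arrows to Yield: Yield = max(Growth, Rain) + 4 no longer applies, and Yield = -1.
Growth is not downstream of the intervention, so its value is determined by the original equations.
Soil = |Rain - Sprinkler|  [with Rain=6, Sprinkler=5]  = 1
Growth = Soil*Sprinkler  [with Soil=1, Sprinkler=5]  = 5

5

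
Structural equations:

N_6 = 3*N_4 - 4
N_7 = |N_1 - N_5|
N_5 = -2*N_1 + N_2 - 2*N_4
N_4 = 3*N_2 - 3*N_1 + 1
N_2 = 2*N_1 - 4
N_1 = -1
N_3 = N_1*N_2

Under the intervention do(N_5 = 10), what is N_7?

11

Under do(N_5=10), the mechanism N_5 = -2*N_1 + N_2 - 2*N_4 is discarded; N_5 is fixed at 10.
N_7 = |N_1 - N_5|  [with N_1=-1, N_5=10]  = 11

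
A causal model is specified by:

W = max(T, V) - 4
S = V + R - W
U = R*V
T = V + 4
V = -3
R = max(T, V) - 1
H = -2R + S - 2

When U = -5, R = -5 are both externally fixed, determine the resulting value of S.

Under do(U = -5, R = -5), each intervened variable's structural equation is replaced by its fixed value.
T = V + 4  [with V=-3]  = 1
W = max(T, V) - 4  [with T=1, V=-3]  = -3
S = V + R - W  [with V=-3, R=-5, W=-3]  = -5

-5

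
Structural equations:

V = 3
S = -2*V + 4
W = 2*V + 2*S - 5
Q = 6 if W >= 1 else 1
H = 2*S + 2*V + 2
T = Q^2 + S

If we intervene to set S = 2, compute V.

Under do(S=2), the mechanism S = -2*V + 4 is discarded; S is fixed at 2.
V is not downstream of the intervention, so its value is determined by the original equations.

3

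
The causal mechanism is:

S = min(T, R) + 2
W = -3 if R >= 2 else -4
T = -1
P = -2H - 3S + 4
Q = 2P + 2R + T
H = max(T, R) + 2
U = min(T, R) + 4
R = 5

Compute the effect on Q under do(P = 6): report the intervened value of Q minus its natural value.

do(P=6) replaces the equation P = -2H - 3S + 4 with the constant P = 6.
Q = 2P + 2R + T  [with P=6, R=5, T=-1]  = 21
Without intervention: H = max(T, R) + 2  [with T=-1, R=5]  = 7; S = min(T, R) + 2  [with T=-1, R=5]  = 1; P = -2H - 3S + 4  [with H=7, S=1]  = -13; Q = 2P + 2R + T  [with P=-13, R=5, T=-1]  = -17.
Change = 21 − (-17) = 38.

38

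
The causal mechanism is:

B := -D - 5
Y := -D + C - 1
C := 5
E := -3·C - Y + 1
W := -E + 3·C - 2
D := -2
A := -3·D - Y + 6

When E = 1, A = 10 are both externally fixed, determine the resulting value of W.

12

Setting E = 1, A = 10 by intervention discards those variables' equations.
W = -E + 3·C - 2  [with E=1, C=5]  = 12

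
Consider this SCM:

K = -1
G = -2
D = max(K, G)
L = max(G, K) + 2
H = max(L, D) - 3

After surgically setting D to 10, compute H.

do(D=10) replaces the equation D = max(K, G) with the constant D = 10.
L = max(G, K) + 2  [with G=-2, K=-1]  = 1
H = max(L, D) - 3  [with L=1, D=10]  = 7

7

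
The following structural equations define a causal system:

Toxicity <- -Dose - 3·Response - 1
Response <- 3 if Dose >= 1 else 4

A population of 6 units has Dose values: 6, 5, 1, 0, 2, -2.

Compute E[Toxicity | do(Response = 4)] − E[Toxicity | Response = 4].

-3

do(Response=4) breaks Response's dependence on Dose. With Response=4 fixed, Toxicity across the units is -19, -18, -14, -13, -15, -11, mean -15.
Observing Response=4 restricts to units where Response's equation naturally yields 4: Dose ∈ {0, -2}. In that subpopulation Toxicity = -13, -11, mean -12.
Difference = -15 − (-12) = -3.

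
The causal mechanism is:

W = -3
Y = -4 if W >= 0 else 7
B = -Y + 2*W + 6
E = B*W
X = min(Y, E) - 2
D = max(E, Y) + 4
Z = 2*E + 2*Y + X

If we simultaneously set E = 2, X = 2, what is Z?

20

Under do(E = 2, X = 2), each intervened variable's structural equation is replaced by its fixed value.
Y = -4 if W >= 0 else 7  [with W=-3]  = 7
Z = 2*E + 2*Y + X  [with E=2, Y=7, X=2]  = 20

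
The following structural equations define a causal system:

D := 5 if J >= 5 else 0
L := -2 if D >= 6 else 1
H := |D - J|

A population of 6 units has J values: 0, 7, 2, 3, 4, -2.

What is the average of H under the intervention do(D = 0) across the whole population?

3

The intervention sets D=0 in all 6 units regardless of J. Recomputing H per unit gives 0, 7, 2, 3, 4, 2; average 3.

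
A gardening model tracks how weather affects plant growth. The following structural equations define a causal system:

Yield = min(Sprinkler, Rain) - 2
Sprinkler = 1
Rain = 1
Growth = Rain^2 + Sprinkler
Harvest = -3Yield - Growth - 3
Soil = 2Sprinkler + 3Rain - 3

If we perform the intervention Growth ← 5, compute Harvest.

-5

Under do(Growth=5), the mechanism Growth = Rain^2 + Sprinkler is discarded; Growth is fixed at 5.
Yield = min(Sprinkler, Rain) - 2  [with Sprinkler=1, Rain=1]  = -1
Harvest = -3Yield - Growth - 3  [with Yield=-1, Growth=5]  = -5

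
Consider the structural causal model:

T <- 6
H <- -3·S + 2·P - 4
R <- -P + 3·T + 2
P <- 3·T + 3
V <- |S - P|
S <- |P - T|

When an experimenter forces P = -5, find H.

Under do(P=-5), the mechanism P <- 3·T + 3 is discarded; P is fixed at -5.
S = |P - T|  [with P=-5, T=6]  = 11
H = -3·S + 2·P - 4  [with S=11, P=-5]  = -47

-47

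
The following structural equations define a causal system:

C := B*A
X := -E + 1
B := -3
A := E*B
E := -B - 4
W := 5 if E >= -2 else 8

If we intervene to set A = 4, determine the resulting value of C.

do(A=4) replaces the equation A := E*B with the constant A = 4.
C = B*A  [with B=-3, A=4]  = -12

-12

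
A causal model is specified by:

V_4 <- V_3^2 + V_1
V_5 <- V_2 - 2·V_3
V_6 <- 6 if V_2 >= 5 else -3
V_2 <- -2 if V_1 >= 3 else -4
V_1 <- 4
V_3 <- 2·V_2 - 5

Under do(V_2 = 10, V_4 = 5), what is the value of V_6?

6

The joint intervention fixes V_2 = 10, V_4 = 5, removing each variable's own equation.
V_6 = 6 if V_2 >= 5 else -3  [with V_2=10]  = 6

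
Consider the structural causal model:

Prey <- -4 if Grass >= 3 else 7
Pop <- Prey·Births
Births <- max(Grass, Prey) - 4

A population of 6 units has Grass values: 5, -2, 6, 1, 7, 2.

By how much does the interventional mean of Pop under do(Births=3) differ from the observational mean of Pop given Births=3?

Under do(Births=3), Births's equation is replaced by Births=3 for every unit. Per-unit Pop: -12, 21, -12, 21, -12, 21. Mean = 4.5.
Observing Births=3 restricts to units where Births's equation naturally yields 3: Grass ∈ {-2, 1, 7, 2}. In that subpopulation Pop = 21, 21, -12, 21, mean 12.75.
Difference = 4.5 − 12.75 = -8.25.

-8.25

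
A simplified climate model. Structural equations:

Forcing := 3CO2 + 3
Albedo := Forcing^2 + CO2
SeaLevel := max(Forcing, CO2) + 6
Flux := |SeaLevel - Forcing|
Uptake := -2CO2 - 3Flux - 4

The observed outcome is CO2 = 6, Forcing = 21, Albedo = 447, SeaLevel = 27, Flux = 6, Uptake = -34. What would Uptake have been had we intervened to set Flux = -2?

-10

The intervention breaks the incoming arrows to Flux: Flux := |SeaLevel - Forcing| no longer applies, and Flux = -2.
Uptake = -2CO2 - 3Flux - 4  [with CO2=6, Flux=-2]  = -10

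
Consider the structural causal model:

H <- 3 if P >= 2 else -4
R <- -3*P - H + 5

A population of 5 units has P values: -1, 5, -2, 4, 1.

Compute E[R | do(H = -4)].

The intervention sets H=-4 in all 5 units regardless of P. Recomputing R per unit gives 12, -6, 15, -3, 6; average 4.8.

4.8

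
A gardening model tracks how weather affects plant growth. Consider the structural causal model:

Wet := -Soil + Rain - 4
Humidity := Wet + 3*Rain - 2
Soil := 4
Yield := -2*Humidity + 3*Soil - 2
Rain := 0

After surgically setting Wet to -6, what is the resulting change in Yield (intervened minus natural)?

do(Wet=-6) replaces the equation Wet := -Soil + Rain - 4 with the constant Wet = -6.
Humidity = Wet + 3*Rain - 2  [with Wet=-6, Rain=0]  = -8
Yield = -2*Humidity + 3*Soil - 2  [with Humidity=-8, Soil=4]  = 26
Without intervention: Wet = -Soil + Rain - 4  [with Soil=4, Rain=0]  = -8; Humidity = Wet + 3*Rain - 2  [with Wet=-8, Rain=0]  = -10; Yield = -2*Humidity + 3*Soil - 2  [with Humidity=-10, Soil=4]  = 30.
Change = 26 − 30 = -4.

-4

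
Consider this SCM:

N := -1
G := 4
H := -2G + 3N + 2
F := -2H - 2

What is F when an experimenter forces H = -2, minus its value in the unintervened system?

The intervention breaks the incoming arrows to H: H := -2G + 3N + 2 no longer applies, and H = -2.
F = -2H - 2  [with H=-2]  = 2
Without intervention: H = -2G + 3N + 2  [with G=4, N=-1]  = -9; F = -2H - 2  [with H=-9]  = 16.
Change = 2 − 16 = -14.

-14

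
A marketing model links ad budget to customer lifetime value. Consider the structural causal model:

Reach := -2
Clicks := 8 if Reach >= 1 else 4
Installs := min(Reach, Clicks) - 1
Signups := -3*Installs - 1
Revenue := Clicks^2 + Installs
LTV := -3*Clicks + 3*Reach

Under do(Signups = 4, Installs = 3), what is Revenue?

19

The joint intervention fixes Signups = 4, Installs = 3, removing each variable's own equation.
Clicks = 8 if Reach >= 1 else 4  [with Reach=-2]  = 4
Revenue = Clicks^2 + Installs  [with Clicks=4, Installs=3]  = 19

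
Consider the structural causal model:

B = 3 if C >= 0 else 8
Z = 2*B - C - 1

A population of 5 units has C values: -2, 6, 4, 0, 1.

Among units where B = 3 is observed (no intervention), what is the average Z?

Conditioning on B=3 selects the 4 unit(s) with C ∈ {6, 4, 0, 1}. Their Z values: -1, 1, 5, 4. Mean = 2.25.

2.25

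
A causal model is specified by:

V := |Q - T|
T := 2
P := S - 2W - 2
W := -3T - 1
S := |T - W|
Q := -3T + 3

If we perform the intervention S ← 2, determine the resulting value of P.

14

The intervention breaks the incoming arrows to S: S := |T - W| no longer applies, and S = 2.
W = -3T - 1  [with T=2]  = -7
P = S - 2W - 2  [with S=2, W=-7]  = 14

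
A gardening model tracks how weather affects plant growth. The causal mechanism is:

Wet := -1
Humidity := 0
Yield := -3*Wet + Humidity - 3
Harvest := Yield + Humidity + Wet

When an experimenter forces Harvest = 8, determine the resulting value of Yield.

Under do(Harvest=8), the mechanism Harvest := Yield + Humidity + Wet is discarded; Harvest is fixed at 8.
Since Yield is not a descendant of the intervened variable, it is unaffected.
Yield = -3*Wet + Humidity - 3  [with Wet=-1, Humidity=0]  = 0

0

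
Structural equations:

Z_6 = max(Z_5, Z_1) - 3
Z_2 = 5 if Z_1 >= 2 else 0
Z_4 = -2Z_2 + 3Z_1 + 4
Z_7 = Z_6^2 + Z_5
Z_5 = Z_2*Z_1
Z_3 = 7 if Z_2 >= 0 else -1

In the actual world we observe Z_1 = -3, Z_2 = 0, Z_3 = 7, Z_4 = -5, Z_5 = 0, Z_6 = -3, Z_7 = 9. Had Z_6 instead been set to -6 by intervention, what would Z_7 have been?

Intervening sets Z_6 = -6 and removes its equation (Z_6 = max(Z_5, Z_1) - 3).
Z_2 = 5 if Z_1 >= 2 else 0  [with Z_1=-3]  = 0
Z_5 = Z_2*Z_1  [with Z_2=0, Z_1=-3]  = 0
Z_7 = Z_6^2 + Z_5  [with Z_6=-6, Z_5=0]  = 36

36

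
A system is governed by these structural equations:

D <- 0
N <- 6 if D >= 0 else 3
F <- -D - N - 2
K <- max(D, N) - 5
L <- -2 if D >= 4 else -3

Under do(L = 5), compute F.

do(L=5) replaces the equation L <- -2 if D >= 4 else -3 with the constant L = 5.
F is not downstream of the intervention, so its value is determined by the original equations.
N = 6 if D >= 0 else 3  [with D=0]  = 6
F = -D - N - 2  [with D=0, N=6]  = -8

-8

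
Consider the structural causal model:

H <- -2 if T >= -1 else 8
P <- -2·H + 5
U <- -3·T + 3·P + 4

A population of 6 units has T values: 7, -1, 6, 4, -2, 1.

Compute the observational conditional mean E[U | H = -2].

20.8

E[U|H=-2] averages over only the 5 units with H=-2 (T = 7, -1, 6, 4, 1): U = 10, 34, 13, 19, 28, mean 20.8.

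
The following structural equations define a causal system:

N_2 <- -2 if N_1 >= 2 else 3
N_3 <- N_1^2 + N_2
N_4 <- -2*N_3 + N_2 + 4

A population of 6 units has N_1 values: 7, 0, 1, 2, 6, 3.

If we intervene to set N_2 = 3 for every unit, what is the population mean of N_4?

The intervention sets N_2=3 in all 6 units regardless of N_1. Recomputing N_4 per unit gives -97, 1, -1, -7, -71, -17; average -32.

-32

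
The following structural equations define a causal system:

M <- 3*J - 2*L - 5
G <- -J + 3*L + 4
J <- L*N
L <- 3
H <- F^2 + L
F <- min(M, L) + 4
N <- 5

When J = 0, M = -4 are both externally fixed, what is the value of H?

3

Under do(J = 0, M = -4), each intervened variable's structural equation is replaced by its fixed value.
F = min(M, L) + 4  [with M=-4, L=3]  = 0
H = F^2 + L  [with F=0, L=3]  = 3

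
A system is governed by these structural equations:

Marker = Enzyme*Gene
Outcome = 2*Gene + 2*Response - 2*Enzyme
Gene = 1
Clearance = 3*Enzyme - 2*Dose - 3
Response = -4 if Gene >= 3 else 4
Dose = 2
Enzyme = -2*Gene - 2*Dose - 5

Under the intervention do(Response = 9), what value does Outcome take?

42

Under do(Response=9), the mechanism Response = -4 if Gene >= 3 else 4 is discarded; Response is fixed at 9.
Enzyme = -2*Gene - 2*Dose - 5  [with Gene=1, Dose=2]  = -11
Outcome = 2*Gene + 2*Response - 2*Enzyme  [with Gene=1, Response=9, Enzyme=-11]  = 42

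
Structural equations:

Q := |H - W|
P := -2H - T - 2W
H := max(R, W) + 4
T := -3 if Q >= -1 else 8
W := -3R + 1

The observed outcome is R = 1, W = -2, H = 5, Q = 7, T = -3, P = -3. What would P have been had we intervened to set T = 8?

-14

The intervention breaks the incoming arrows to T: T := -3 if Q >= -1 else 8 no longer applies, and T = 8.
W = -3R + 1  [with R=1]  = -2
H = max(R, W) + 4  [with R=1, W=-2]  = 5
P = -2H - T - 2W  [with H=5, T=8, W=-2]  = -14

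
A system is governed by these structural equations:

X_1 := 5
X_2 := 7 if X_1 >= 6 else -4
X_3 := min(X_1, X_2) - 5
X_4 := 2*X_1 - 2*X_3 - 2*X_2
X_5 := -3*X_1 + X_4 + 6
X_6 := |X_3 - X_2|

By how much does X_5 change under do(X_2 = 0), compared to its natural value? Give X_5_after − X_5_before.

do(X_2=0) replaces the equation X_2 := 7 if X_1 >= 6 else -4 with the constant X_2 = 0.
X_3 = min(X_1, X_2) - 5  [with X_1=5, X_2=0]  = -5
X_4 = 2*X_1 - 2*X_3 - 2*X_2  [with X_1=5, X_3=-5, X_2=0]  = 20
X_5 = -3*X_1 + X_4 + 6  [with X_1=5, X_4=20]  = 11
Without intervention: X_2 = 7 if X_1 >= 6 else -4  [with X_1=5]  = -4; X_3 = min(X_1, X_2) - 5  [with X_1=5, X_2=-4]  = -9; X_4 = 2*X_1 - 2*X_3 - 2*X_2  [with X_1=5, X_3=-9, X_2=-4]  = 36; X_5 = -3*X_1 + X_4 + 6  [with X_1=5, X_4=36]  = 27.
Change = 11 − 27 = -16.

-16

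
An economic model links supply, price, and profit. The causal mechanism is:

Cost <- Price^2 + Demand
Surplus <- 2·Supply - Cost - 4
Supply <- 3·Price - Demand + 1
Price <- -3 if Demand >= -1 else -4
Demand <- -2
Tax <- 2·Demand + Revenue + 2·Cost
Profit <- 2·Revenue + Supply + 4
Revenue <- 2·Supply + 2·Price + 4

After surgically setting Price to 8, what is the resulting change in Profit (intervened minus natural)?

Under do(Price=8), the mechanism Price <- -3 if Demand >= -1 else -4 is discarded; Price is fixed at 8.
Supply = 3·Price - Demand + 1  [with Price=8, Demand=-2]  = 27
Revenue = 2·Supply + 2·Price + 4  [with Supply=27, Price=8]  = 74
Profit = 2·Revenue + Supply + 4  [with Revenue=74, Supply=27]  = 179
Without intervention: Price = -3 if Demand >= -1 else -4  [with Demand=-2]  = -4; Supply = 3·Price - Demand + 1  [with Price=-4, Demand=-2]  = -9; Revenue = 2·Supply + 2·Price + 4  [with Supply=-9, Price=-4]  = -22; Profit = 2·Revenue + Supply + 4  [with Revenue=-22, Supply=-9]  = -49.
Change = 179 − (-49) = 228.

228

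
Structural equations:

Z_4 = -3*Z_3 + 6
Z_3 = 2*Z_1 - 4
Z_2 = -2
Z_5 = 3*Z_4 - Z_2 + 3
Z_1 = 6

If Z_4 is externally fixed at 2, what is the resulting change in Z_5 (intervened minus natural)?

60

Intervening sets Z_4 = 2 and removes its equation (Z_4 = -3*Z_3 + 6).
Z_5 = 3*Z_4 - Z_2 + 3  [with Z_4=2, Z_2=-2]  = 11
Without intervention: Z_3 = 2*Z_1 - 4  [with Z_1=6]  = 8; Z_4 = -3*Z_3 + 6  [with Z_3=8]  = -18; Z_5 = 3*Z_4 - Z_2 + 3  [with Z_4=-18, Z_2=-2]  = -49.
Change = 11 − (-49) = 60.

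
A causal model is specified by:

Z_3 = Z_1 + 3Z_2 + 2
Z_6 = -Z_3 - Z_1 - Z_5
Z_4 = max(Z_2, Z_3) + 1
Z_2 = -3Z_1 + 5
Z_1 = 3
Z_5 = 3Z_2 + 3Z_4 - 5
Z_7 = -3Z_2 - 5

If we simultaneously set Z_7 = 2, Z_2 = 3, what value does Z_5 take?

49

The joint intervention fixes Z_7 = 2, Z_2 = 3, removing each variable's own equation.
Z_3 = Z_1 + 3Z_2 + 2  [with Z_1=3, Z_2=3]  = 14
Z_4 = max(Z_2, Z_3) + 1  [with Z_2=3, Z_3=14]  = 15
Z_5 = 3Z_2 + 3Z_4 - 5  [with Z_2=3, Z_4=15]  = 49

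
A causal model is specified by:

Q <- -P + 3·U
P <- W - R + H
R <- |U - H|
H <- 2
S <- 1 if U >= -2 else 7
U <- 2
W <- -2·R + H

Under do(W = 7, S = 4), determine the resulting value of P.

The joint intervention fixes W = 7, S = 4, removing each variable's own equation.
R = |U - H|  [with U=2, H=2]  = 0
P = W - R + H  [with W=7, R=0, H=2]  = 9

9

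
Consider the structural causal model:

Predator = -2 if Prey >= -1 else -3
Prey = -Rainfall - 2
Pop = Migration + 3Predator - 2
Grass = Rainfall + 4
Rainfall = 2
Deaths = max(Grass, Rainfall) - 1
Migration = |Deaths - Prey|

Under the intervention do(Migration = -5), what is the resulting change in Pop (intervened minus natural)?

Intervening sets Migration = -5 and removes its equation (Migration = |Deaths - Prey|).
Prey = -Rainfall - 2  [with Rainfall=2]  = -4
Predator = -2 if Prey >= -1 else -3  [with Prey=-4]  = -3
Pop = Migration + 3Predator - 2  [with Migration=-5, Predator=-3]  = -16
Without intervention: Grass = Rainfall + 4  [with Rainfall=2]  = 6; Prey = -Rainfall - 2  [with Rainfall=2]  = -4; Predator = -2 if Prey >= -1 else -3  [with Prey=-4]  = -3; Deaths = max(Grass, Rainfall) - 1  [with Grass=6, Rainfall=2]  = 5; Migration = |Deaths - Prey|  [with Deaths=5, Prey=-4]  = 9; Pop = Migration + 3Predator - 2  [with Migration=9, Predator=-3]  = -2.
Change = -16 − (-2) = -14.

-14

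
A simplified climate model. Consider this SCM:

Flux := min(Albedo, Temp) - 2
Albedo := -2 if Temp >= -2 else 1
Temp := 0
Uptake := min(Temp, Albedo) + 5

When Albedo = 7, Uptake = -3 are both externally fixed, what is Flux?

The joint intervention fixes Albedo = 7, Uptake = -3, removing each variable's own equation.
Flux = min(Albedo, Temp) - 2  [with Albedo=7, Temp=0]  = -2

-2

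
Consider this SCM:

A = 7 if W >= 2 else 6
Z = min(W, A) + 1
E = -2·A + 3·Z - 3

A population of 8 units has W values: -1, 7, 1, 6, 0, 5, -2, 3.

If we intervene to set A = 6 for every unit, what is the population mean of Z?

Under do(A=6), A's equation is replaced by A=6 for every unit. Per-unit Z: 0, 7, 2, 7, 1, 6, -1, 4. Mean = 3.25.

3.25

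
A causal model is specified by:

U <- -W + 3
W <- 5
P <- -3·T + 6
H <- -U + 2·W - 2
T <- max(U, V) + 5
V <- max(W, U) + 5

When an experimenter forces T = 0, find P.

6

The intervention breaks the incoming arrows to T: T <- max(U, V) + 5 no longer applies, and T = 0.
P = -3·T + 6  [with T=0]  = 6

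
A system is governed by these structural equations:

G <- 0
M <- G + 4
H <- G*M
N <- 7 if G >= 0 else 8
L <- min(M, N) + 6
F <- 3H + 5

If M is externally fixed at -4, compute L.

do(M=-4) replaces the equation M <- G + 4 with the constant M = -4.
N = 7 if G >= 0 else 8  [with G=0]  = 7
L = min(M, N) + 6  [with M=-4, N=7]  = 2

2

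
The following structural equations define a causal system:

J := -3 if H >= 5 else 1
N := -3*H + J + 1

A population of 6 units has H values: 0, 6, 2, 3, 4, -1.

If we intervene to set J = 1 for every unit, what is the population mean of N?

The intervention sets J=1 in all 6 units regardless of H. Recomputing N per unit gives 2, -16, -4, -7, -10, 5; average -5.

-5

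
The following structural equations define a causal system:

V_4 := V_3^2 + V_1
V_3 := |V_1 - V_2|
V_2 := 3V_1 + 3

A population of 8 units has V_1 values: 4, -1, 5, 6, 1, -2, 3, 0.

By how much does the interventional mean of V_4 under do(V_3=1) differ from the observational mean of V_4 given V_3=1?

3.5

Under do(V_3=1), V_3's equation is replaced by V_3=1 for every unit. Per-unit V_4: 5, 0, 6, 7, 2, -1, 4, 1. Mean = 3.
Conditioning on V_3=1 selects the 2 unit(s) with V_1 ∈ {-1, -2}. Their V_4 values: 0, -1. Mean = -0.5.
Difference = 3 − (-0.5) = 3.5.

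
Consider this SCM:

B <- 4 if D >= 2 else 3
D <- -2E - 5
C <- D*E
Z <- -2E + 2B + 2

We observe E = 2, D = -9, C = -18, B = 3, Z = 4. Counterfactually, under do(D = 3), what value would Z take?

6

do(D=3) replaces the equation D <- -2E - 5 with the constant D = 3.
B = 4 if D >= 2 else 3  [with D=3]  = 4
Z = -2E + 2B + 2  [with E=2, B=4]  = 6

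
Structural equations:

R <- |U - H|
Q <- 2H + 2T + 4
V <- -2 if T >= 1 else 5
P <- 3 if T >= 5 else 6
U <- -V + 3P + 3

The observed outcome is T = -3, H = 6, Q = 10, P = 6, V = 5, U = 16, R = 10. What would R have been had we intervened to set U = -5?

Intervening sets U = -5 and removes its equation (U <- -V + 3P + 3).
R = |U - H|  [with U=-5, H=6]  = 11

11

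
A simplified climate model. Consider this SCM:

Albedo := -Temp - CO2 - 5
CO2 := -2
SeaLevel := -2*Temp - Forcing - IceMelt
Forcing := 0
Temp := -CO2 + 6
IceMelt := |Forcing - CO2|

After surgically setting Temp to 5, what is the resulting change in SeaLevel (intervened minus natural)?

The intervention breaks the incoming arrows to Temp: Temp := -CO2 + 6 no longer applies, and Temp = 5.
IceMelt = |Forcing - CO2|  [with Forcing=0, CO2=-2]  = 2
SeaLevel = -2*Temp - Forcing - IceMelt  [with Temp=5, Forcing=0, IceMelt=2]  = -12
Without intervention: Temp = -CO2 + 6  [with CO2=-2]  = 8; IceMelt = |Forcing - CO2|  [with Forcing=0, CO2=-2]  = 2; SeaLevel = -2*Temp - Forcing - IceMelt  [with Temp=8, Forcing=0, IceMelt=2]  = -18.
Change = -12 − (-18) = 6.

6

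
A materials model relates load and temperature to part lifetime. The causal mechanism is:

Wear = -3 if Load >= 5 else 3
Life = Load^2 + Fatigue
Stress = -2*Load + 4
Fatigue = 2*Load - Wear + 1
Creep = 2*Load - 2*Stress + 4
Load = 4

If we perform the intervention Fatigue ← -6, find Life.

The intervention breaks the incoming arrows to Fatigue: Fatigue = 2*Load - Wear + 1 no longer applies, and Fatigue = -6.
Life = Load^2 + Fatigue  [with Load=4, Fatigue=-6]  = 10

10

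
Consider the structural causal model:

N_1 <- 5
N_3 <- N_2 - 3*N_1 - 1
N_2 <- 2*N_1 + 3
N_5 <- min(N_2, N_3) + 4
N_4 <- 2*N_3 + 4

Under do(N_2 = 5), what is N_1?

5

Under do(N_2=5), the mechanism N_2 <- 2*N_1 + 3 is discarded; N_2 is fixed at 5.
N_1 is not downstream of the intervention, so its value is determined by the original equations.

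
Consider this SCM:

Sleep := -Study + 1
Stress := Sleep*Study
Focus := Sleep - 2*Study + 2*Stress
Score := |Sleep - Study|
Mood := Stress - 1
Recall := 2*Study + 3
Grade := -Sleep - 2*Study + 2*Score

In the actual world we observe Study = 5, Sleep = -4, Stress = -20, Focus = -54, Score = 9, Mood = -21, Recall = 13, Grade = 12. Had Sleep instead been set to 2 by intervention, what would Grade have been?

-6

do(Sleep=2) replaces the equation Sleep := -Study + 1 with the constant Sleep = 2.
Score = |Sleep - Study|  [with Sleep=2, Study=5]  = 3
Grade = -Sleep - 2*Study + 2*Score  [with Sleep=2, Study=5, Score=3]  = -6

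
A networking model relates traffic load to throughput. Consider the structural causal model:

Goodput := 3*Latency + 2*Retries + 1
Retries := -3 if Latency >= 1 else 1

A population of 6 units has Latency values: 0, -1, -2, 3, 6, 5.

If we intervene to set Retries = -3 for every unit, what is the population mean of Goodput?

Under do(Retries=-3), Retries's equation is replaced by Retries=-3 for every unit. Per-unit Goodput: -5, -8, -11, 4, 13, 10. Mean = 0.5.

0.5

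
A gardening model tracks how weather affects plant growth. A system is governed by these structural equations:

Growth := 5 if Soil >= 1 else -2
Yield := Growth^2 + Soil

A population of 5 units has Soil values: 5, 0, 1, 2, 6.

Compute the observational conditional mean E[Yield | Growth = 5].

Conditioning on Growth=5 selects the 4 unit(s) with Soil ∈ {5, 1, 2, 6}. Their Yield values: 30, 26, 27, 31. Mean = 28.5.

28.5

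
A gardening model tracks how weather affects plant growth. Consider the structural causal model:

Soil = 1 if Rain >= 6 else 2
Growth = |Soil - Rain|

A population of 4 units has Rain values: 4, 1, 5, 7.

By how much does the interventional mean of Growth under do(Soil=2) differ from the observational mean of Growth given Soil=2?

0.75

Every unit gets Soil=2 under the intervention. Growth values become 2, 1, 3, 5; E[Growth|do(Soil=2)] = 2.75.
Conditioning on Soil=2 selects the 3 unit(s) with Rain ∈ {4, 1, 5}. Their Growth values: 2, 1, 3. Mean = 2.
Difference = 2.75 − 2 = 0.75.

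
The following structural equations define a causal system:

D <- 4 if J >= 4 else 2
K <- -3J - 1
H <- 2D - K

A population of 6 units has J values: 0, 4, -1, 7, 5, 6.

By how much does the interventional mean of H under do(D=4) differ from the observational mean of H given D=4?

-6

The intervention sets D=4 in all 6 units regardless of J. Recomputing H per unit gives 9, 21, 6, 30, 24, 27; average 19.5.
Conditioning on D=4 selects the 4 unit(s) with J ∈ {4, 7, 5, 6}. Their H values: 21, 30, 24, 27. Mean = 25.5.
Difference = 19.5 − 25.5 = -6.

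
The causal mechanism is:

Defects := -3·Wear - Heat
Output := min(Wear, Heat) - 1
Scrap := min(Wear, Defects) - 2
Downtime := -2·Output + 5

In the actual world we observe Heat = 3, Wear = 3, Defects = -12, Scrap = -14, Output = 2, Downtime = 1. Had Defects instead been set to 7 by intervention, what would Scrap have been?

1

The intervention breaks the incoming arrows to Defects: Defects := -3·Wear - Heat no longer applies, and Defects = 7.
Scrap = min(Wear, Defects) - 2  [with Wear=3, Defects=7]  = 1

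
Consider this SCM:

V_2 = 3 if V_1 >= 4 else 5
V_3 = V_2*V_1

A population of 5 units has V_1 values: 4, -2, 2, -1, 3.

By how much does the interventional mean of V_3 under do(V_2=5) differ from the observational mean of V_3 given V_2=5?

3.5

Every unit gets V_2=5 under the intervention. V_3 values become 20, -10, 10, -5, 15; E[V_3|do(V_2=5)] = 6.
Conditioning on V_2=5 selects the 4 unit(s) with V_1 ∈ {-2, 2, -1, 3}. Their V_3 values: -10, 10, -5, 15. Mean = 2.5.
Difference = 6 − 2.5 = 3.5.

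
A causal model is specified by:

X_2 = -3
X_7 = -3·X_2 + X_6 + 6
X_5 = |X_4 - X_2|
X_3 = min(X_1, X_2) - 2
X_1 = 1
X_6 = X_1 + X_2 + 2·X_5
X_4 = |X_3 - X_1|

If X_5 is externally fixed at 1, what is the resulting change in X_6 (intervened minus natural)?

The intervention breaks the incoming arrows to X_5: X_5 = |X_4 - X_2| no longer applies, and X_5 = 1.
X_6 = X_1 + X_2 + 2·X_5  [with X_1=1, X_2=-3, X_5=1]  = 0
Without intervention: X_3 = min(X_1, X_2) - 2  [with X_1=1, X_2=-3]  = -5; X_4 = |X_3 - X_1|  [with X_3=-5, X_1=1]  = 6; X_5 = |X_4 - X_2|  [with X_4=6, X_2=-3]  = 9; X_6 = X_1 + X_2 + 2·X_5  [with X_1=1, X_2=-3, X_5=9]  = 16.
Change = 0 − 16 = -16.

-16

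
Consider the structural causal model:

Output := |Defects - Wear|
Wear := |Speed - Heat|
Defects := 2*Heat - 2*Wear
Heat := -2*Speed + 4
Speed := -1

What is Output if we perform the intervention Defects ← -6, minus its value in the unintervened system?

4

Intervening sets Defects = -6 and removes its equation (Defects := 2*Heat - 2*Wear).
Heat = -2*Speed + 4  [with Speed=-1]  = 6
Wear = |Speed - Heat|  [with Speed=-1, Heat=6]  = 7
Output = |Defects - Wear|  [with Defects=-6, Wear=7]  = 13
Without intervention: Heat = -2*Speed + 4  [with Speed=-1]  = 6; Wear = |Speed - Heat|  [with Speed=-1, Heat=6]  = 7; Defects = 2*Heat - 2*Wear  [with Heat=6, Wear=7]  = -2; Output = |Defects - Wear|  [with Defects=-2, Wear=7]  = 9.
Change = 13 − 9 = 4.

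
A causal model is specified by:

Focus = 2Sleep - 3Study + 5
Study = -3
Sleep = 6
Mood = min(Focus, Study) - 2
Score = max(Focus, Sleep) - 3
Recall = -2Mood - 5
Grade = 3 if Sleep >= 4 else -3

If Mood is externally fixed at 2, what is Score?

The intervention breaks the incoming arrows to Mood: Mood = min(Focus, Study) - 2 no longer applies, and Mood = 2.
Since Score is not a descendant of the intervened variable, it is unaffected.
Focus = 2Sleep - 3Study + 5  [with Sleep=6, Study=-3]  = 26
Score = max(Focus, Sleep) - 3  [with Focus=26, Sleep=6]  = 23

23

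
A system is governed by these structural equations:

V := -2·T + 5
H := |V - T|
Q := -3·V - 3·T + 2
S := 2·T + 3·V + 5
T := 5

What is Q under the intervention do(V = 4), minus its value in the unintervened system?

do(V=4) replaces the equation V := -2·T + 5 with the constant V = 4.
Q = -3·V - 3·T + 2  [with V=4, T=5]  = -25
Without intervention: V = -2·T + 5  [with T=5]  = -5; Q = -3·V - 3·T + 2  [with V=-5, T=5]  = 2.
Change = -25 − 2 = -27.

-27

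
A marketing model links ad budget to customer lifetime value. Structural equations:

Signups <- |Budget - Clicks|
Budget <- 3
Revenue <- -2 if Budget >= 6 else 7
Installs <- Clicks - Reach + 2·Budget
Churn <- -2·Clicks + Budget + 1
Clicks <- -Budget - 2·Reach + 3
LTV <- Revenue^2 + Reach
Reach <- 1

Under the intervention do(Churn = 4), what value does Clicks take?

do(Churn=4) replaces the equation Churn <- -2·Clicks + Budget + 1 with the constant Churn = 4.
Clicks is not downstream of the intervention, so its value is determined by the original equations.
Clicks = -Budget - 2·Reach + 3  [with Budget=3, Reach=1]  = -2

-2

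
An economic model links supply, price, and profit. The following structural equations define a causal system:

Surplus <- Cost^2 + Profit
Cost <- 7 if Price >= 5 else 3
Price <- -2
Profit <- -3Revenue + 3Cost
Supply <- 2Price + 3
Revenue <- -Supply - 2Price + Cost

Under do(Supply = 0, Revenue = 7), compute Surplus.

The joint intervention fixes Supply = 0, Revenue = 7, removing each variable's own equation.
Cost = 7 if Price >= 5 else 3  [with Price=-2]  = 3
Profit = -3Revenue + 3Cost  [with Revenue=7, Cost=3]  = -12
Surplus = Cost^2 + Profit  [with Cost=3, Profit=-12]  = -3

-3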